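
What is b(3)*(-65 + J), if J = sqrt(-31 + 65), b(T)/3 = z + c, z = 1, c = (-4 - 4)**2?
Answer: -12675 + 195*sqrt(34) ≈ -11538.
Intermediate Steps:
c = 64 (c = (-8)**2 = 64)
b(T) = 195 (b(T) = 3*(1 + 64) = 3*65 = 195)
J = sqrt(34) ≈ 5.8309
b(3)*(-65 + J) = 195*(-65 + sqrt(34)) = -12675 + 195*sqrt(34)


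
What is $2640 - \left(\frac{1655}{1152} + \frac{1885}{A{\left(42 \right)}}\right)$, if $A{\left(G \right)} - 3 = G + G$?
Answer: $\frac{3014665}{1152} \approx 2616.9$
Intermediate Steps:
$A{\left(G \right)} = 3 + 2 G$ ($A{\left(G \right)} = 3 + \left(G + G\right) = 3 + 2 G$)
$2640 - \left(\frac{1655}{1152} + \frac{1885}{A{\left(42 \right)}}\right) = 2640 - \left(\frac{1655}{1152} + \frac{1885}{3 + 2 \cdot 42}\right) = 2640 - \left(\frac{1655}{1152} + \frac{1885}{3 + 84}\right) = 2640 - \left(\frac{1655}{1152} + \frac{1885}{87}\right) = 2640 - \frac{26615}{1152} = \frac{3014665}{1152}$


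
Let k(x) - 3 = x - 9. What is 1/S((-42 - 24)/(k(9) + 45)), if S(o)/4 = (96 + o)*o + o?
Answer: -16/8415 ≈ -0.0019014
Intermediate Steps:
k(x) = -6 + x (k(x) = 3 + (x - 9) = 3 + (-9 + x) = -6 + x)
S(o) = 4*o + 4*o*(96 + o) (S(o) = 4*((96 + o)*o + o) = 4*(o*(96 + o) + o) = 4*(o + o*(96 + o)) = 4*o + 4*o*(96 + o))
1/S((-42 - 24)/(k(9) + 45)) = 1/(4*((-42 - 24)/((-6 + 9) + 45))*(97 + (-42 - 24)/((-6 + 9) + 45))) = 1/(4*(-66/(3 + 45))*(97 - 66/(3 + 45))) = 1/(4*(-66/48)*(97 - 66/48)) = 1/(4*(-66*1/48)*(97 - 66*1/48)) = 1/(4*(-11/8)*(97 - 11/8)) = 1/(4*(-11/8)*(765/8)) = 1/(-8415/16) = -16/8415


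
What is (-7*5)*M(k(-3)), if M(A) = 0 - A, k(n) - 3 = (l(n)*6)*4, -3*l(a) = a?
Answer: 945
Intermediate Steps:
l(a) = -a/3
k(n) = 3 - 8*n (k(n) = 3 + (-n/3*6)*4 = 3 - 2*n*4 = 3 - 8*n)
M(A) = -A
(-7*5)*M(k(-3)) = (-7*5)*(-(3 - 8*(-3))) = -(-35)*(3 + 24) = -(-35)*27 = -35*(-27) = 945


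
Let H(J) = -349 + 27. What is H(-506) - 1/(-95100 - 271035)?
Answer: -117895469/366135 ≈ -322.00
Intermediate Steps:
H(J) = -322
H(-506) - 1/(-95100 - 271035) = -322 - 1/(-95100 - 271035) = -322 - 1/(-366135) = -322 - 1*(-1/366135) = -322 + 1/366135 = -117895469/366135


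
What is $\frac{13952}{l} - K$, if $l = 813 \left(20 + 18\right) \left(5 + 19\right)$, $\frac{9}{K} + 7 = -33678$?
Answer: $\frac{29790389}{1560996585} \approx 0.019084$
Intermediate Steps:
$K = - \frac{9}{33685}$ ($K = \frac{9}{-7 - 33678} = \frac{9}{-33685} = 9 \left(- \frac{1}{33685}\right) = - \frac{9}{33685} \approx -0.00026718$)
$l = 741456$ ($l = 813 \cdot 38 \cdot 24 = 813 \cdot 912 = 741456$)
$\frac{13952}{l} - K = \frac{13952}{741456} - - \frac{9}{33685} = 13952 \cdot \frac{1}{741456} + \frac{9}{33685} = \frac{872}{46341} + \frac{9}{33685} = \frac{29790389}{1560996585}$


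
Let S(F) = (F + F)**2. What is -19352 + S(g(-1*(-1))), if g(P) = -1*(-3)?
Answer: -19316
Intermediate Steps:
g(P) = 3
S(F) = 4*F**2 (S(F) = (2*F)**2 = 4*F**2)
-19352 + S(g(-1*(-1))) = -19352 + 4*3**2 = -19352 + 4*9 = -19352 + 36 = -19316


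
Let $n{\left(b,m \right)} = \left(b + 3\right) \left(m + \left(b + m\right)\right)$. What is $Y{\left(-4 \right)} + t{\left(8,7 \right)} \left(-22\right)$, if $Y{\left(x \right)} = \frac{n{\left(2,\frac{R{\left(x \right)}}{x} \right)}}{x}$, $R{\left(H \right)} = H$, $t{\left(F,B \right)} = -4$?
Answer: $83$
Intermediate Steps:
$n{\left(b,m \right)} = \left(3 + b\right) \left(b + 2 m\right)$
$Y{\left(x \right)} = \frac{20}{x}$ ($Y{\left(x \right)} = \frac{2^{2} + 3 \cdot 2 + 6 \frac{x}{x} + 2 \cdot 2 \frac{x}{x}}{x} = \frac{4 + 6 + 6 \cdot 1 + 2 \cdot 2 \cdot 1}{x} = \frac{4 + 6 + 6 + 4}{x} = \frac{20}{x}$)
$Y{\left(-4 \right)} + t{\left(8,7 \right)} \left(-22\right) = \frac{20}{-4} - -88 = 20 \left(- \frac{1}{4}\right) + 88 = -5 + 88 = 83$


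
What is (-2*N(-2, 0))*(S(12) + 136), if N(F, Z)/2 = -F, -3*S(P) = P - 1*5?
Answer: -3208/3 ≈ -1069.3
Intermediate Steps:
S(P) = 5/3 - P/3 (S(P) = -(P - 1*5)/3 = -(P - 5)/3 = -(-5 + P)/3 = 5/3 - P/3)
N(F, Z) = -2*F (N(F, Z) = 2*(-F) = -2*F)
(-2*N(-2, 0))*(S(12) + 136) = (-(-4)*(-2))*((5/3 - ⅓*12) + 136) = (-2*4)*((5/3 - 4) + 136) = -8*(-7/3 + 136) = -8*401/3 = -3208/3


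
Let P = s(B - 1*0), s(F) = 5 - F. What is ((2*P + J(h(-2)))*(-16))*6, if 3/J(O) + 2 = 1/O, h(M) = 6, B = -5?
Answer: -19392/11 ≈ -1762.9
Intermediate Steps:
P = 10 (P = 5 - (-5 - 1*0) = 5 - (-5 + 0) = 5 - 1*(-5) = 5 + 5 = 10)
J(O) = 3/(-2 + 1/O)
((2*P + J(h(-2)))*(-16))*6 = ((2*10 - 3*6/(-1 + 2*6))*(-16))*6 = ((20 - 3*6/(-1 + 12))*(-16))*6 = ((20 - 3*6/11)*(-16))*6 = ((20 - 3*6*1/11)*(-16))*6 = ((20 - 18/11)*(-16))*6 = ((202/11)*(-16))*6 = -3232/11*6 = -19392/11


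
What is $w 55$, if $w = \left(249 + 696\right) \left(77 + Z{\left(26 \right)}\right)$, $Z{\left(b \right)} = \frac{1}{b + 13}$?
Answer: $\frac{52044300}{13} \approx 4.0034 \cdot 10^{6}$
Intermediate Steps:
$Z{\left(b \right)} = \frac{1}{13 + b}$
$w = \frac{946260}{13}$ ($w = \left(249 + 696\right) \left(77 + \frac{1}{13 + 26}\right) = 945 \left(77 + \frac{1}{39}\right) = 945 \cdot \frac{3004}{39} = \frac{946260}{13} \approx 72789.0$)
$w 55 = \frac{946260}{13} \cdot 55 = \frac{52044300}{13}$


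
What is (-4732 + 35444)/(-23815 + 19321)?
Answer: -15356/2247 ≈ -6.8340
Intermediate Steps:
(-4732 + 35444)/(-23815 + 19321) = 30712/(-4494) = 30712*(-1/4494) = -15356/2247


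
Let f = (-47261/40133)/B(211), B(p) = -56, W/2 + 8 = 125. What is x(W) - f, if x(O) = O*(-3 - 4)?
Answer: -3681367085/2247448 ≈ -1638.0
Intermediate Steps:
W = 234 (W = -16 + 2*125 = -16 + 250 = 234)
x(O) = -7*O (x(O) = O*(-7) = -7*O)
f = 47261/2247448 (f = -47261/40133/(-56) = -47261*1/40133*(-1/56) = -47261/40133*(-1/56) = 47261/2247448 ≈ 0.021029)
x(W) - f = -7*234 - 1*47261/2247448 = -1638 - 47261/2247448 = -3681367085/2247448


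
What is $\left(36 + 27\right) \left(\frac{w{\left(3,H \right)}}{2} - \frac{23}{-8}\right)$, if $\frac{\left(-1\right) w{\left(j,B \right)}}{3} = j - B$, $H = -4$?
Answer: $- \frac{3843}{8} \approx -480.38$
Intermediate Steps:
$w{\left(j,B \right)} = - 3 j + 3 B$ ($w{\left(j,B \right)} = - 3 \left(j - B\right) = - 3 j + 3 B$)
$\left(36 + 27\right) \left(\frac{w{\left(3,H \right)}}{2} - \frac{23}{-8}\right) = \left(36 + 27\right) \left(\frac{\left(-3\right) 3 + 3 \left(-4\right)}{2} - \frac{23}{-8}\right) = 63 \left(\left(-9 - 12\right) \frac{1}{2} - - \frac{23}{8}\right) = 63 \left(\left(-21\right) \frac{1}{2} + \frac{23}{8}\right) = 63 \left(- \frac{21}{2} + \frac{23}{8}\right) = 63 \left(- \frac{61}{8}\right) = - \frac{3843}{8}$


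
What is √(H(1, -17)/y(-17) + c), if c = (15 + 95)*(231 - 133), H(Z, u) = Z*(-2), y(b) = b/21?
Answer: √3116134/17 ≈ 103.84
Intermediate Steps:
y(b) = b/21 (y(b) = b*(1/21) = b/21)
H(Z, u) = -2*Z
c = 10780 (c = 110*98 = 10780)
√(H(1, -17)/y(-17) + c) = √((-2*1)/(((1/21)*(-17))) + 10780) = √(-2/(-17/21) + 10780) = √(-2*(-21/17) + 10780) = √(42/17 + 10780) = √(183302/17) = √3116134/17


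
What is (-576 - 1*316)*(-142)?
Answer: 126664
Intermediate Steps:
(-576 - 1*316)*(-142) = (-576 - 316)*(-142) = -892*(-142) = 126664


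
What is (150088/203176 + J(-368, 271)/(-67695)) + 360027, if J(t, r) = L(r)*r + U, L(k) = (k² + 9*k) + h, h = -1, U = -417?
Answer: 206151808648392/573083305 ≈ 3.5972e+5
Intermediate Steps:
L(k) = -1 + k² + 9*k (L(k) = (k² + 9*k) - 1 = -1 + k² + 9*k)
J(t, r) = -417 + r*(-1 + r² + 9*r) (J(t, r) = (-1 + r² + 9*r)*r - 417 = r*(-1 + r² + 9*r) - 417 = -417 + r*(-1 + r² + 9*r))
(150088/203176 + J(-368, 271)/(-67695)) + 360027 = (150088/203176 + (-417 + 271*(-1 + 271² + 9*271))/(-67695)) + 360027 = (150088*(1/203176) + (-417 + 271*(-1 + 73441 + 2439))*(-1/67695)) + 360027 = (18761/25397 + (-417 + 271*75879)*(-1/67695)) + 360027 = (18761/25397 + (-417 + 20563209)*(-1/67695)) + 360027 = (18761/25397 + 20562792*(-1/67695)) + 360027 = (18761/25397 - 6854264/22565) + 360027 = -173654400843/573083305 + 360027 = 206151808648392/573083305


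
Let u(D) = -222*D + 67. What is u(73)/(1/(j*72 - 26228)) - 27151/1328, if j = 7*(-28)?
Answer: 864590734129/1328 ≈ 6.5105e+8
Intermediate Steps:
j = -196
u(D) = 67 - 222*D
u(73)/(1/(j*72 - 26228)) - 27151/1328 = (67 - 222*73)/(1/(-196*72 - 26228)) - 27151/1328 = (67 - 16206)/(1/(-14112 - 26228)) - 27151*1/1328 = -16139/(1/(-40340)) - 27151/1328 = -16139/(-1/40340) - 27151/1328 = -16139*(-40340) - 27151/1328 = 651047260 - 27151/1328 = 864590734129/1328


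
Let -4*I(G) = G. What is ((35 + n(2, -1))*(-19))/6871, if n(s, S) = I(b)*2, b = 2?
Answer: -646/6871 ≈ -0.094018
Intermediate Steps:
I(G) = -G/4
n(s, S) = -1 (n(s, S) = -¼*2*2 = -½*2 = -1)
((35 + n(2, -1))*(-19))/6871 = ((35 - 1)*(-19))/6871 = (34*(-19))*(1/6871) = -646*1/6871 = -646/6871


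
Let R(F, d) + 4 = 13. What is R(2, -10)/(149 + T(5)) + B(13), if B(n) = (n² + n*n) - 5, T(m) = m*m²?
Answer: 91251/274 ≈ 333.03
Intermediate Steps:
T(m) = m³
B(n) = -5 + 2*n² (B(n) = (n² + n²) - 5 = 2*n² - 5 = -5 + 2*n²)
R(F, d) = 9 (R(F, d) = -4 + 13 = 9)
R(2, -10)/(149 + T(5)) + B(13) = 9/(149 + 5³) + (-5 + 2*13²) = 9/(149 + 125) + (-5 + 2*169) = 9/274 + (-5 + 338) = 9*(1/274) + 333 = 9/274 + 333 = 91251/274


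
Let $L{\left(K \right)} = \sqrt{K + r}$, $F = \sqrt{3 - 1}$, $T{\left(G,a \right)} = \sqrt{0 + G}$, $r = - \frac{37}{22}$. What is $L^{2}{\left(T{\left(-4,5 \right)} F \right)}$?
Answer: $- \frac{37}{22} + 2 i \sqrt{2} \approx -1.6818 + 2.8284 i$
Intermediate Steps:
$r = - \frac{37}{22}$ ($r = \left(-37\right) \frac{1}{22} = - \frac{37}{22} \approx -1.6818$)
$T{\left(G,a \right)} = \sqrt{G}$
$F = \sqrt{2} \approx 1.4142$
$L{\left(K \right)} = \sqrt{- \frac{37}{22} + K}$ ($L{\left(K \right)} = \sqrt{K - \frac{37}{22}} = \sqrt{- \frac{37}{22} + K}$)
$L^{2}{\left(T{\left(-4,5 \right)} F \right)} = \left(\frac{\sqrt{-814 + 484 \sqrt{-4} \sqrt{2}}}{22}\right)^{2} = \left(\frac{\sqrt{-814 + 484 \cdot 2 i \sqrt{2}}}{22}\right)^{2} = \left(\frac{\sqrt{-814 + 968 i \sqrt{2}}}{22}\right)^{2} = - \frac{37}{22} + 2 i \sqrt{2}$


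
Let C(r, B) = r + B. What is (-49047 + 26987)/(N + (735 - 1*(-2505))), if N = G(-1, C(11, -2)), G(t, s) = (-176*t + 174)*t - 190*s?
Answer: -1103/59 ≈ -18.695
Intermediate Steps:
C(r, B) = B + r
G(t, s) = -190*s + t*(174 - 176*t) (G(t, s) = (174 - 176*t)*t - 190*s = t*(174 - 176*t) - 190*s = -190*s + t*(174 - 176*t))
N = -2060 (N = -190*(-2 + 11) - 176*(-1)² + 174*(-1) = -190*9 - 176*1 - 174 = -1710 - 176 - 174 = -2060)
(-49047 + 26987)/(N + (735 - 1*(-2505))) = (-49047 + 26987)/(-2060 + (735 - 1*(-2505))) = -22060/(-2060 + (735 + 2505)) = -22060/(-2060 + 3240) = -22060/1180 = -22060*1/1180 = -1103/59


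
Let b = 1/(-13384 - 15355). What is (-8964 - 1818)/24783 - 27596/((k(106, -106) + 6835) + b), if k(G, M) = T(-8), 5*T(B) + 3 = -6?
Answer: -36287165672806/8111448382609 ≈ -4.4736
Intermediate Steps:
T(B) = -9/5 (T(B) = -3/5 + (1/5)*(-6) = -3/5 - 6/5 = -9/5)
b = -1/28739 (b = 1/(-28739) = -1/28739 ≈ -3.4796e-5)
k(G, M) = -9/5
(-8964 - 1818)/24783 - 27596/((k(106, -106) + 6835) + b) = (-8964 - 1818)/24783 - 27596/((-9/5 + 6835) - 1/28739) = -10782*1/24783 - 27596/(34166/5 - 1/28739) = -3594/8261 - 27596/981896669/143695 = -3594/8261 - 27596*143695/981896669 = -3594/8261 - 3965407220/981896669 = -36287165672806/8111448382609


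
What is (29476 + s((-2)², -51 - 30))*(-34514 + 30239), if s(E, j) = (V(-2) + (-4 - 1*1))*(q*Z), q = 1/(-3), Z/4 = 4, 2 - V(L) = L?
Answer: -126032700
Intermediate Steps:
V(L) = 2 - L
Z = 16 (Z = 4*4 = 16)
q = -⅓ ≈ -0.33333
s(E, j) = 16/3 (s(E, j) = ((2 - 1*(-2)) + (-4 - 1*1))*(-⅓*16) = ((2 + 2) + (-4 - 1))*(-16/3) = (4 - 5)*(-16/3) = -1*(-16/3) = 16/3)
(29476 + s((-2)², -51 - 30))*(-34514 + 30239) = (29476 + 16/3)*(-34514 + 30239) = (88444/3)*(-4275) = -126032700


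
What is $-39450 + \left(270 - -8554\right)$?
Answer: $-30626$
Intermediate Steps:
$-39450 + \left(270 - -8554\right) = -39450 + \left(270 + 8554\right) = -39450 + 8824 = -30626$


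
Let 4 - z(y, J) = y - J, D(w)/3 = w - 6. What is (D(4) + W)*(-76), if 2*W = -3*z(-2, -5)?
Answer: 570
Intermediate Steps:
D(w) = -18 + 3*w (D(w) = 3*(w - 6) = 3*(-6 + w) = -18 + 3*w)
z(y, J) = 4 + J - y (z(y, J) = 4 - (y - J) = 4 + (J - y) = 4 + J - y)
W = -3/2 (W = (-3*(4 - 5 - 1*(-2)))/2 = (-3*(4 - 5 + 2))/2 = (-3*1)/2 = (½)*(-3) = -3/2 ≈ -1.5000)
(D(4) + W)*(-76) = ((-18 + 3*4) - 3/2)*(-76) = ((-18 + 12) - 3/2)*(-76) = (-6 - 3/2)*(-76) = -15/2*(-76) = 570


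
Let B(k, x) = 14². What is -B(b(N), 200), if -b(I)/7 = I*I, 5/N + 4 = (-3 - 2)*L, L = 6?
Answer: -196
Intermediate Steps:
N = -5/34 (N = 5/(-4 + (-3 - 2)*6) = 5/(-4 - 5*6) = 5/(-4 - 30) = 5/(-34) = 5*(-1/34) = -5/34 ≈ -0.14706)
b(I) = -7*I² (b(I) = -7*I*I = -7*I²)
B(k, x) = 196
-B(b(N), 200) = -1*196 = -196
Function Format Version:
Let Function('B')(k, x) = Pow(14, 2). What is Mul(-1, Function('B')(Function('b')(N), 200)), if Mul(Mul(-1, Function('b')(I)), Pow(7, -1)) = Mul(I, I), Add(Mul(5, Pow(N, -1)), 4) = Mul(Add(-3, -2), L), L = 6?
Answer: -196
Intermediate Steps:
N = Rational(-5, 34) (N = Mul(5, Pow(Add(-4, Mul(Add(-3, -2), 6)), -1)) = Mul(5, Pow(Add(-4, Mul(-5, 6)), -1)) = Mul(5, Pow(Add(-4, -30), -1)) = Mul(5, Pow(-34, -1)) = Mul(5, Rational(-1, 34)) = Rational(-5, 34) ≈ -0.14706)
Function('b')(I) = Mul(-7, Pow(I, 2)) (Function('b')(I) = Mul(-7, Mul(I, I)) = Mul(-7, Pow(I, 2)))
Function('B')(k, x) = 196
Mul(-1, Function('B')(Function('b')(N), 200)) = Mul(-1, 196) = -196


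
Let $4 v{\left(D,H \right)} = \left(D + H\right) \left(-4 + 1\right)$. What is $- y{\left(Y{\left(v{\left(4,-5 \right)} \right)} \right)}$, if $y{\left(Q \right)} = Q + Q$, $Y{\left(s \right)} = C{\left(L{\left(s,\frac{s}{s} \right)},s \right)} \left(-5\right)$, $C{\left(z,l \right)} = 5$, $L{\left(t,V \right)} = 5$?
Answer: $50$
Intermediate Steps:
$v{\left(D,H \right)} = - \frac{3 D}{4} - \frac{3 H}{4}$ ($v{\left(D,H \right)} = \frac{\left(D + H\right) \left(-4 + 1\right)}{4} = \frac{\left(D + H\right) \left(-3\right)}{4} = \frac{- 3 D - 3 H}{4} = - \frac{3 D}{4} - \frac{3 H}{4}$)
$Y{\left(s \right)} = -25$ ($Y{\left(s \right)} = 5 \left(-5\right) = -25$)
$y{\left(Q \right)} = 2 Q$
$- y{\left(Y{\left(v{\left(4,-5 \right)} \right)} \right)} = - 2 \left(-25\right) = \left(-1\right) \left(-50\right) = 50$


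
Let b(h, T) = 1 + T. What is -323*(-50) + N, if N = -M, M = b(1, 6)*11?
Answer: 16073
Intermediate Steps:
M = 77 (M = (1 + 6)*11 = 7*11 = 77)
N = -77 (N = -1*77 = -77)
-323*(-50) + N = -323*(-50) - 77 = 16150 - 77 = 16073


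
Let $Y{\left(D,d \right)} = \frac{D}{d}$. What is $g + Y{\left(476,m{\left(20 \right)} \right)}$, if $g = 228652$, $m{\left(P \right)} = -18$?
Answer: $\frac{2057630}{9} \approx 2.2863 \cdot 10^{5}$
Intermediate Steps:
$g + Y{\left(476,m{\left(20 \right)} \right)} = 228652 + \frac{476}{-18} = 228652 + 476 \left(- \frac{1}{18}\right) = 228652 - \frac{238}{9} = \frac{2057630}{9}$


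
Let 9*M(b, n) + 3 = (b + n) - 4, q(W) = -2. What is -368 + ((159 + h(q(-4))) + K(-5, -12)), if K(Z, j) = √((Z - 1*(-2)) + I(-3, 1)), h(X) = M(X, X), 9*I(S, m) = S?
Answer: -1892/9 + I*√30/3 ≈ -210.22 + 1.8257*I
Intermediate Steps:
I(S, m) = S/9
M(b, n) = -7/9 + b/9 + n/9 (M(b, n) = -⅓ + ((b + n) - 4)/9 = -⅓ + (-4 + b + n)/9 = -⅓ + (-4/9 + b/9 + n/9) = -7/9 + b/9 + n/9)
h(X) = -7/9 + 2*X/9 (h(X) = -7/9 + X/9 + X/9 = -7/9 + 2*X/9)
K(Z, j) = √(5/3 + Z) (K(Z, j) = √((Z - 1*(-2)) + (⅑)*(-3)) = √((Z + 2) - ⅓) = √((2 + Z) - ⅓) = √(5/3 + Z))
-368 + ((159 + h(q(-4))) + K(-5, -12)) = -368 + ((159 + (-7/9 + (2/9)*(-2))) + √(15 + 9*(-5))/3) = -368 + ((159 + (-7/9 - 4/9)) + √(15 - 45)/3) = -368 + ((159 - 11/9) + √(-30)/3) = -368 + (1420/9 + (I*√30)/3) = -368 + (1420/9 + I*√30/3) = -1892/9 + I*√30/3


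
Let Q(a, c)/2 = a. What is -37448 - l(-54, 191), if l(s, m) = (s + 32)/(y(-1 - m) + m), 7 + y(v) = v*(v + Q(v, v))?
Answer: -2074169813/55388 ≈ -37448.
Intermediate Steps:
Q(a, c) = 2*a
y(v) = -7 + 3*v**2 (y(v) = -7 + v*(v + 2*v) = -7 + v*(3*v) = -7 + 3*v**2)
l(s, m) = (32 + s)/(-7 + m + 3*(-1 - m)**2) (l(s, m) = (s + 32)/((-7 + 3*(-1 - m)**2) + m) = (32 + s)/(-7 + m + 3*(-1 - m)**2))
-37448 - l(-54, 191) = -37448 - (32 - 54)/(-7 + 191 + 3*(1 + 191)**2) = -37448 - (-22)/(-7 + 191 + 3*192**2) = -37448 - (-22)/(-7 + 191 + 3*36864) = -37448 - (-22)/(-7 + 191 + 110592) = -37448 - (-22)/110776 = -37448 - 1*(-11/55388) = -37448 + 11/55388 = -2074169813/55388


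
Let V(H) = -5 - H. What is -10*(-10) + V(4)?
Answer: 91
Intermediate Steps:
-10*(-10) + V(4) = -10*(-10) + (-5 - 1*4) = 100 + (-5 - 4) = 100 - 9 = 91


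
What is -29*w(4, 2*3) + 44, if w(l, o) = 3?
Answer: -43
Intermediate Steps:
-29*w(4, 2*3) + 44 = -29*3 + 44 = -87 + 44 = -43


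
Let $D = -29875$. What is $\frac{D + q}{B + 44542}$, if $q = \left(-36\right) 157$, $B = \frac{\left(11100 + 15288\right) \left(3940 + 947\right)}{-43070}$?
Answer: $- \frac{765073945}{894732892} \approx -0.85509$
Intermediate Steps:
$B = - \frac{64479078}{21535}$ ($B = 26388 \cdot 4887 \left(- \frac{1}{43070}\right) = 128958156 \left(- \frac{1}{43070}\right) = - \frac{64479078}{21535} \approx -2994.2$)
$q = -5652$
$\frac{D + q}{B + 44542} = \frac{-29875 - 5652}{- \frac{64479078}{21535} + 44542} = - \frac{35527}{\frac{894732892}{21535}} = \left(-35527\right) \frac{21535}{894732892} = - \frac{765073945}{894732892}$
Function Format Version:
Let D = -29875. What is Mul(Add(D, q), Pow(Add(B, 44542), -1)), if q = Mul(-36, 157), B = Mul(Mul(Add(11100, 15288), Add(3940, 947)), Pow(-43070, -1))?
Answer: Rational(-765073945, 894732892) ≈ -0.85509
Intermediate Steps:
B = Rational(-64479078, 21535) (B = Mul(Mul(26388, 4887), Rational(-1, 43070)) = Mul(128958156, Rational(-1, 43070)) = Rational(-64479078, 21535) ≈ -2994.2)
q = -5652
Mul(Add(D, q), Pow(Add(B, 44542), -1)) = Mul(Add(-29875, -5652), Pow(Add(Rational(-64479078, 21535), 44542), -1)) = Mul(-35527, Pow(Rational(894732892, 21535), -1)) = Mul(-35527, Rational(21535, 894732892)) = Rational(-765073945, 894732892)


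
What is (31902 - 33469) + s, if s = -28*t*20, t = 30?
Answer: -18367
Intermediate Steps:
s = -16800 (s = -28*30*20 = -840*20 = -16800)
(31902 - 33469) + s = (31902 - 33469) - 16800 = -1567 - 16800 = -18367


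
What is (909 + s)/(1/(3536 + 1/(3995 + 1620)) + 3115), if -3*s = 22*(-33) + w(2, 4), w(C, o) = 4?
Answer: 68478656809/185541636990 ≈ 0.36907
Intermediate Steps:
s = 722/3 (s = -(22*(-33) + 4)/3 = -(-726 + 4)/3 = -⅓*(-722) = 722/3 ≈ 240.67)
(909 + s)/(1/(3536 + 1/(3995 + 1620)) + 3115) = (909 + 722/3)/(1/(3536 + 1/(3995 + 1620)) + 3115) = 3449/(3*(1/(3536 + 1/5615) + 3115)) = 3449/(3*(1/(19854641/5615) + 3115)) = 3449/(3*(5615/19854641 + 3115)) = 3449/(3*(61847212330/19854641)) = (3449/3)*(19854641/61847212330) = 68478656809/185541636990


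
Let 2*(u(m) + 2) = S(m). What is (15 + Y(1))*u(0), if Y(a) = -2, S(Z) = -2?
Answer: -39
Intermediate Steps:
u(m) = -3 (u(m) = -2 + (½)*(-2) = -2 - 1 = -3)
(15 + Y(1))*u(0) = (15 - 2)*(-3) = 13*(-3) = -39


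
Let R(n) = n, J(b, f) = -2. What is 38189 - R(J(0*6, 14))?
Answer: 38191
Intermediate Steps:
38189 - R(J(0*6, 14)) = 38189 - 1*(-2) = 38189 + 2 = 38191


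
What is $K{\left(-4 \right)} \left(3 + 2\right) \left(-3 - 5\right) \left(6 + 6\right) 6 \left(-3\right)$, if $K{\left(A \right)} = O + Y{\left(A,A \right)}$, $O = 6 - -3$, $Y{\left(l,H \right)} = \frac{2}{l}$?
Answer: $73440$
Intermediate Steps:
$O = 9$ ($O = 6 + 3 = 9$)
$K{\left(A \right)} = 9 + \frac{2}{A}$
$K{\left(-4 \right)} \left(3 + 2\right) \left(-3 - 5\right) \left(6 + 6\right) 6 \left(-3\right) = \left(9 + \frac{2}{-4}\right) \left(3 + 2\right) \left(-3 - 5\right) \left(6 + 6\right) 6 \left(-3\right) = \left(9 + 2 \left(- \frac{1}{4}\right)\right) 5 \left(-8\right) 12 \cdot 6 \left(-3\right) = \left(9 - \frac{1}{2}\right) 5 \left(-96\right) 6 \left(-3\right) = \frac{17 \cdot 5 \left(\left(-576\right) \left(-3\right)\right)}{2} = \frac{17 \cdot 5 \cdot 1728}{2} = \frac{17}{2} \cdot 8640 = 73440$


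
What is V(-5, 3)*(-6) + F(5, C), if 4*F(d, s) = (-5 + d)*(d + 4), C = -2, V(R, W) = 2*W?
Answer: -36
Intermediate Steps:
F(d, s) = (-5 + d)*(4 + d)/4 (F(d, s) = ((-5 + d)*(d + 4))/4 = ((-5 + d)*(4 + d))/4 = (-5 + d)*(4 + d)/4)
V(-5, 3)*(-6) + F(5, C) = (2*3)*(-6) + (-5 - ¼*5 + (¼)*5²) = 6*(-6) + (-5 - 5/4 + (¼)*25) = -36 + (-5 - 5/4 + 25/4) = -36 + 0 = -36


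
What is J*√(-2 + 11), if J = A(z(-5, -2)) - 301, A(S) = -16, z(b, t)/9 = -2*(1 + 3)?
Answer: -951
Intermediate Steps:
z(b, t) = -72 (z(b, t) = 9*(-2*(1 + 3)) = 9*(-2*4) = 9*(-8) = -72)
J = -317 (J = -16 - 301 = -317)
J*√(-2 + 11) = -317*√(-2 + 11) = -317*√9 = -317*3 = -951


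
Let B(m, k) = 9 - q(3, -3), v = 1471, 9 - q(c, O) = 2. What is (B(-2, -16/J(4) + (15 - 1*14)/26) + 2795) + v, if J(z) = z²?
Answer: 4268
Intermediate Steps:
q(c, O) = 7 (q(c, O) = 9 - 1*2 = 9 - 2 = 7)
B(m, k) = 2 (B(m, k) = 9 - 1*7 = 9 - 7 = 2)
(B(-2, -16/J(4) + (15 - 1*14)/26) + 2795) + v = (2 + 2795) + 1471 = 2797 + 1471 = 4268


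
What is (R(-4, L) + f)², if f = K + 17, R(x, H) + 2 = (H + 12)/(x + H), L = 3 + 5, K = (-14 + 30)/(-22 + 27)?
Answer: 13456/25 ≈ 538.24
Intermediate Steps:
K = 16/5 ≈ 3.2000
L = 8
R(x, H) = -2 + (12 + H)/(H + x) (R(x, H) = -2 + (H + 12)/(x + H) = -2 + (12 + H)/(H + x))
f = 101/5 (f = 16/5 + 17 = 101/5 ≈ 20.200)
(R(-4, L) + f)² = ((12 - 1*8 - 2*(-4))/(8 - 4) + 101/5)² = ((12 - 8 + 8)/4 + 101/5)² = ((¼)*12 + 101/5)² = (3 + 101/5)² = (116/5)² = 13456/25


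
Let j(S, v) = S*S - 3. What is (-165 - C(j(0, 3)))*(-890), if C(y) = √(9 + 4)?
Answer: 146850 + 890*√13 ≈ 1.5006e+5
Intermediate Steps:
j(S, v) = -3 + S² (j(S, v) = S² - 3 = -3 + S²)
C(y) = √13
(-165 - C(j(0, 3)))*(-890) = (-165 - √13)*(-890) = 146850 + 890*√13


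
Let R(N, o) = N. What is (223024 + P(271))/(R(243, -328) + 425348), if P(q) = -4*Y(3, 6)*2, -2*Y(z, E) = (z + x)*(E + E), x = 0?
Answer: 223168/425591 ≈ 0.52437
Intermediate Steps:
Y(z, E) = -E*z (Y(z, E) = -(z + 0)*(E + E)/2 = -z*2*E/2 = -E*z)
P(q) = 144 (P(q) = -(-4)*6*3*2 = -4*(-18)*2 = 72*2 = 144)
(223024 + P(271))/(R(243, -328) + 425348) = (223024 + 144)/(243 + 425348) = 223168/425591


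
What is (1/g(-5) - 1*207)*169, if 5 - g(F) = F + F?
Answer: -524576/15 ≈ -34972.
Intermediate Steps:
g(F) = 5 - 2*F (g(F) = 5 - (F + F) = 5 - 2*F)
(1/g(-5) - 1*207)*169 = (1/(5 - 2*(-5)) - 1*207)*169 = (1/(5 + 10) - 207)*169 = (1/15 - 207)*169 = -3104/15*169 = -524576/15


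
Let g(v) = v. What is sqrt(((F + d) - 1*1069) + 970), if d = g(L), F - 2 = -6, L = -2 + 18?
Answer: I*sqrt(87) ≈ 9.3274*I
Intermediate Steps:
L = 16
F = -4 (F = 2 - 6 = -4)
d = 16
sqrt(((F + d) - 1*1069) + 970) = sqrt(((-4 + 16) - 1*1069) + 970) = sqrt((12 - 1069) + 970) = sqrt(-1057 + 970) = sqrt(-87) = I*sqrt(87)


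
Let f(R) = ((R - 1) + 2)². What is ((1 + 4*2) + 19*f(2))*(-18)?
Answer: -3240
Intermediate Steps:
f(R) = (1 + R)² (f(R) = ((-1 + R) + 2)² = (1 + R)²)
((1 + 4*2) + 19*f(2))*(-18) = ((1 + 4*2) + 19*(1 + 2)²)*(-18) = ((1 + 8) + 19*3²)*(-18) = (9 + 19*9)*(-18) = (9 + 171)*(-18) = 180*(-18) = -3240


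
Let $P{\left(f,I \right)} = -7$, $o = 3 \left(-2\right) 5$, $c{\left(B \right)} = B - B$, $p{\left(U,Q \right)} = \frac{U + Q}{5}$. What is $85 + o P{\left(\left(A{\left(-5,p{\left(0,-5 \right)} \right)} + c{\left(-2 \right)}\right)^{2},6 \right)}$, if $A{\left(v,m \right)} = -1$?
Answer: $295$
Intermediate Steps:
$p{\left(U,Q \right)} = \frac{Q}{5} + \frac{U}{5}$ ($p{\left(U,Q \right)} = \left(Q + U\right) \frac{1}{5} = \frac{Q}{5} + \frac{U}{5}$)
$c{\left(B \right)} = 0$
$o = -30$ ($o = \left(-6\right) 5 = -30$)
$85 + o P{\left(\left(A{\left(-5,p{\left(0,-5 \right)} \right)} + c{\left(-2 \right)}\right)^{2},6 \right)} = 85 - -210 = 85 + 210 = 295$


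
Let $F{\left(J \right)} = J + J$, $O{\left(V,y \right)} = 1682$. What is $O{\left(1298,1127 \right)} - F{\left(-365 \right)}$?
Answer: $2412$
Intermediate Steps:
$F{\left(J \right)} = 2 J$
$O{\left(1298,1127 \right)} - F{\left(-365 \right)} = 1682 - 2 \left(-365\right) = 1682 - -730 = 1682 + 730 = 2412$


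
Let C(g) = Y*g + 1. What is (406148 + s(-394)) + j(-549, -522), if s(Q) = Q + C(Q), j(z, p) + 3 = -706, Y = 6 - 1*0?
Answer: 402682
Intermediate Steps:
Y = 6 (Y = 6 + 0 = 6)
C(g) = 1 + 6*g (C(g) = 6*g + 1 = 1 + 6*g)
j(z, p) = -709 (j(z, p) = -3 - 706 = -709)
s(Q) = 1 + 7*Q (s(Q) = Q + (1 + 6*Q) = 1 + 7*Q)
(406148 + s(-394)) + j(-549, -522) = (406148 + (1 + 7*(-394))) - 709 = (406148 + (1 - 2758)) - 709 = (406148 - 2757) - 709 = 403391 - 709 = 402682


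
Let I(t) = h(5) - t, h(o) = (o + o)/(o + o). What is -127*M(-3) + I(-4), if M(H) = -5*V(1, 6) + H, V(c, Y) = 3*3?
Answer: 6101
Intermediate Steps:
V(c, Y) = 9
h(o) = 1 (h(o) = (2*o)/((2*o)) = (2*o)*(1/(2*o)) = 1)
M(H) = -45 + H (M(H) = -5*9 + H = -45 + H)
I(t) = 1 - t
-127*M(-3) + I(-4) = -127*(-45 - 3) + (1 - 1*(-4)) = -127*(-48) + (1 + 4) = 6096 + 5 = 6101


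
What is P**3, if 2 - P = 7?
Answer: -125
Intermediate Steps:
P = -5 (P = 2 - 1*7 = 2 - 7 = -5)
P**3 = (-5)**3 = -125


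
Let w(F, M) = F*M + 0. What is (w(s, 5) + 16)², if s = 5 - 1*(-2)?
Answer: 2601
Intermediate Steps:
s = 7 (s = 5 + 2 = 7)
w(F, M) = F*M
(w(s, 5) + 16)² = (7*5 + 16)² = (35 + 16)² = 51² = 2601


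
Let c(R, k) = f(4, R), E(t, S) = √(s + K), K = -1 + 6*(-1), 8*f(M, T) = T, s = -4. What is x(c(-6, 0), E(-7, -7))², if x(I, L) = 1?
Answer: 1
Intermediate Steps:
f(M, T) = T/8
K = -7 (K = -1 - 6 = -7)
E(t, S) = I*√11 (E(t, S) = √(-4 - 7) = √(-11) = I*√11)
c(R, k) = R/8
x(c(-6, 0), E(-7, -7))² = 1² = 1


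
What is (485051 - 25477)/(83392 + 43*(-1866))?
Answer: 229787/1577 ≈ 145.71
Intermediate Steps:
(485051 - 25477)/(83392 + 43*(-1866)) = 459574/(83392 - 80238) = 459574/3154 = 459574*(1/3154) = 229787/1577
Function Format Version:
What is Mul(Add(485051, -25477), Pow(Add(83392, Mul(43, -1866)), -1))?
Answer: Rational(229787, 1577) ≈ 145.71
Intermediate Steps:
Mul(Add(485051, -25477), Pow(Add(83392, Mul(43, -1866)), -1)) = Mul(459574, Pow(Add(83392, -80238), -1)) = Mul(459574, Pow(3154, -1)) = Mul(459574, Rational(1, 3154)) = Rational(229787, 1577)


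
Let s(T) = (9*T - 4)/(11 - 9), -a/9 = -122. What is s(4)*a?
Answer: 17568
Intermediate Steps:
a = 1098 (a = -9*(-122) = 1098)
s(T) = -2 + 9*T/2 (s(T) = (-4 + 9*T)/2 = (-4 + 9*T)*(½) = -2 + 9*T/2)
s(4)*a = (-2 + (9/2)*4)*1098 = (-2 + 18)*1098 = 16*1098 = 17568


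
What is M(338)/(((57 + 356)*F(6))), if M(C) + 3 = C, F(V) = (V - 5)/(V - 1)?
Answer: 1675/413 ≈ 4.0557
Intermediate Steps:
F(V) = (-5 + V)/(-1 + V)
M(C) = -3 + C
M(338)/(((57 + 356)*F(6))) = (-3 + 338)/(((57 + 356)*((-5 + 6)/(-1 + 6)))) = 335/((413*(1/5))) = 335/((413*((⅕)*1))) = 335/((413*(⅕))) = 335/(413/5) = 335*(5/413) = 1675/413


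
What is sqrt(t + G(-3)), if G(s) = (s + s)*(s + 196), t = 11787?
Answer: 3*sqrt(1181) ≈ 103.10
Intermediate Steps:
G(s) = 2*s*(196 + s) (G(s) = (2*s)*(196 + s) = 2*s*(196 + s))
sqrt(t + G(-3)) = sqrt(11787 + 2*(-3)*(196 - 3)) = sqrt(11787 + 2*(-3)*193) = sqrt(11787 - 1158) = sqrt(10629) = 3*sqrt(1181)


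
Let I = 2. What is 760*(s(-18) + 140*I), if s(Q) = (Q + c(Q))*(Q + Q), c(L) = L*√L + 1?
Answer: 677920 + 1477440*I*√2 ≈ 6.7792e+5 + 2.0894e+6*I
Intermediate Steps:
c(L) = 1 + L^(3/2) (c(L) = L^(3/2) + 1 = 1 + L^(3/2))
s(Q) = 2*Q*(1 + Q + Q^(3/2)) (s(Q) = (Q + (1 + Q^(3/2)))*(Q + Q) = (1 + Q + Q^(3/2))*(2*Q) = 2*Q*(1 + Q + Q^(3/2)))
760*(s(-18) + 140*I) = 760*(2*(-18)*(1 - 18 + (-18)^(3/2)) + 140*2) = 760*(2*(-18)*(1 - 18 - 54*I*√2) + 280) = 760*(2*(-18)*(-17 - 54*I*√2) + 280) = 760*((612 + 1944*I*√2) + 280) = 760*(892 + 1944*I*√2) = 677920 + 1477440*I*√2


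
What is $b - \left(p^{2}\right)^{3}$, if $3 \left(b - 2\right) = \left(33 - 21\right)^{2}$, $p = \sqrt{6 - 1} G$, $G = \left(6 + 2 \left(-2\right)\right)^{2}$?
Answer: $-511950$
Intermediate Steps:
$G = 4$ ($G = \left(6 - 4\right)^{2} = 2^{2} = 4$)
$p = 4 \sqrt{5}$ ($p = \sqrt{6 - 1} \cdot 4 = \sqrt{5} \cdot 4 = 4 \sqrt{5} \approx 8.9443$)
$b = 50$ ($b = 2 + \frac{\left(33 - 21\right)^{2}}{3} = 2 + \frac{12^{2}}{3} = 2 + \frac{1}{3} \cdot 144 = 2 + 48 = 50$)
$b - \left(p^{2}\right)^{3} = 50 - \left(\left(4 \sqrt{5}\right)^{2}\right)^{3} = 50 - 80^{3} = 50 - 512000 = -511950$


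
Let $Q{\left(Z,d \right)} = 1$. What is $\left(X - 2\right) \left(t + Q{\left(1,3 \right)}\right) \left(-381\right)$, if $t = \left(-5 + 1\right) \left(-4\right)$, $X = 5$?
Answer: $-19431$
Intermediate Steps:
$t = 16$ ($t = \left(-4\right) \left(-4\right) = 16$)
$\left(X - 2\right) \left(t + Q{\left(1,3 \right)}\right) \left(-381\right) = \left(5 - 2\right) \left(16 + 1\right) \left(-381\right) = 3 \cdot 17 \left(-381\right) = 51 \left(-381\right) = -19431$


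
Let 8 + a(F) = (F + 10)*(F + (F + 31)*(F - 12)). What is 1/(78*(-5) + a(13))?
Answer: 1/913 ≈ 0.0010953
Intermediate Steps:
a(F) = -8 + (10 + F)*(F + (-12 + F)*(31 + F)) (a(F) = -8 + (F + 10)*(F + (F + 31)*(F - 12)) = -8 + (10 + F)*(F + (31 + F)*(-12 + F)) = -8 + (10 + F)*(F + (-12 + F)*(31 + F)))
1/(78*(-5) + a(13)) = 1/(78*(-5) + (-3728 + 13³ - 172*13 + 30*13²)) = 1/(-390 + (-3728 + 2197 - 2236 + 30*169)) = 1/(-390 + (-3728 + 2197 - 2236 + 5070)) = 1/(-390 + 1303) = 1/913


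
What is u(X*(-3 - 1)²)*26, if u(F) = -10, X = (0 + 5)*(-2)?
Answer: -260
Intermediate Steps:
X = -10 (X = 5*(-2) = -10)
u(X*(-3 - 1)²)*26 = -10*26 = -260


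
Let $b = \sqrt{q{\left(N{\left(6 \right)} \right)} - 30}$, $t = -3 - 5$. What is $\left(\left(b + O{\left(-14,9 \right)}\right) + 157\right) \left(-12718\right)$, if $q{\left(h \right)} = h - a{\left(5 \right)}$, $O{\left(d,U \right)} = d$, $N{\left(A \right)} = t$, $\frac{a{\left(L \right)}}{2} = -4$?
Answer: $-1818674 - 12718 i \sqrt{30} \approx -1.8187 \cdot 10^{6} - 69659.0 i$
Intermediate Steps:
$a{\left(L \right)} = -8$ ($a{\left(L \right)} = 2 \left(-4\right) = -8$)
$t = -8$
$N{\left(A \right)} = -8$
$q{\left(h \right)} = 8 + h$ ($q{\left(h \right)} = h - -8 = h + 8 = 8 + h$)
$b = i \sqrt{30}$ ($b = \sqrt{\left(8 - 8\right) - 30} = \sqrt{0 - 30} = \sqrt{-30} = i \sqrt{30} \approx 5.4772 i$)
$\left(\left(b + O{\left(-14,9 \right)}\right) + 157\right) \left(-12718\right) = \left(\left(i \sqrt{30} - 14\right) + 157\right) \left(-12718\right) = \left(\left(-14 + i \sqrt{30}\right) + 157\right) \left(-12718\right) = \left(143 + i \sqrt{30}\right) \left(-12718\right) = -1818674 - 12718 i \sqrt{30}$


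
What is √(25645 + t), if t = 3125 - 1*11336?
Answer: √17434 ≈ 132.04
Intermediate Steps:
t = -8211 (t = 3125 - 11336 = -8211)
√(25645 + t) = √(25645 - 8211) = √17434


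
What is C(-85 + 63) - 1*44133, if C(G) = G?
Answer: -44155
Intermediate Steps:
C(-85 + 63) - 1*44133 = (-85 + 63) - 1*44133 = -22 - 44133 = -44155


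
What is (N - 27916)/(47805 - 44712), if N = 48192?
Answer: 20276/3093 ≈ 6.5555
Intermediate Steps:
(N - 27916)/(47805 - 44712) = (48192 - 27916)/(47805 - 44712) = 20276/3093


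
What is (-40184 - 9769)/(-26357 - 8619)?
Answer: 49953/34976 ≈ 1.4282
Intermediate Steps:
(-40184 - 9769)/(-26357 - 8619) = -49953/(-34976) = -49953*(-1/34976) = 49953/34976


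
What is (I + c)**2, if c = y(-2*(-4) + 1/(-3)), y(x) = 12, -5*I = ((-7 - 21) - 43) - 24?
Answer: 961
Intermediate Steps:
I = 19 (I = -(((-7 - 21) - 43) - 24)/5 = -((-28 - 43) - 24)/5 = -(-71 - 24)/5 = -1/5*(-95) = 19)
c = 12
(I + c)**2 = (19 + 12)**2 = 31**2 = 961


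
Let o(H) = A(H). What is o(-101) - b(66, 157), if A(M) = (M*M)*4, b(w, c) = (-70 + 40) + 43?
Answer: 40791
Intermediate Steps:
b(w, c) = 13 (b(w, c) = -30 + 43 = 13)
A(M) = 4*M² (A(M) = M²*4 = 4*M²)
o(H) = 4*H²
o(-101) - b(66, 157) = 4*(-101)² - 1*13 = 4*10201 - 13 = 40804 - 13 = 40791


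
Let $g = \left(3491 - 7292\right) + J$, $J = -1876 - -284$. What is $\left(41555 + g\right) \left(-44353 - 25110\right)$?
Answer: $-2511921006$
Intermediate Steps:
$J = -1592$ ($J = -1876 + 284 = -1592$)
$g = -5393$ ($g = \left(3491 - 7292\right) - 1592 = -3801 - 1592 = -5393$)
$\left(41555 + g\right) \left(-44353 - 25110\right) = \left(41555 - 5393\right) \left(-44353 - 25110\right) = 36162 \left(-69463\right) = -2511921006$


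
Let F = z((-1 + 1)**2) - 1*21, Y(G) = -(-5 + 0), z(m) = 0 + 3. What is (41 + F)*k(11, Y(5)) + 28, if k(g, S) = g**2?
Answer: 2811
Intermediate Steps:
z(m) = 3
Y(G) = 5 (Y(G) = -1*(-5) = 5)
F = -18 (F = 3 - 1*21 = 3 - 21 = -18)
(41 + F)*k(11, Y(5)) + 28 = (41 - 18)*11**2 + 28 = 23*121 + 28 = 2783 + 28 = 2811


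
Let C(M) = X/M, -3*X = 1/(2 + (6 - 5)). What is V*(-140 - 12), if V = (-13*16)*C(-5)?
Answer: 31616/45 ≈ 702.58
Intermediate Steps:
X = -⅑ (X = -1/(3*(2 + (6 - 5))) = -1/(3*(2 + 1)) = -⅓/3 = -⅓*⅓ = -⅑ ≈ -0.11111)
C(M) = -1/(9*M)
V = -208/45 (V = (-13*16)*(-⅑/(-5)) = -(-208)*(-1)/(9*5) = -208*1/45 = -208/45 ≈ -4.6222)
V*(-140 - 12) = -208*(-140 - 12)/45 = -208/45*(-152) = 31616/45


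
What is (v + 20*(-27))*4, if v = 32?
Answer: -2032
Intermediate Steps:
(v + 20*(-27))*4 = (32 + 20*(-27))*4 = (32 - 540)*4 = -508*4 = -2032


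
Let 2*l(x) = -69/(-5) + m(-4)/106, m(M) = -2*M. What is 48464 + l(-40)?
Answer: 25689597/530 ≈ 48471.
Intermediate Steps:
l(x) = 3677/530 (l(x) = (-69/(-5) - 2*(-4)/106)/2 = (-69*(-1/5) + 8*(1/106))/2 = (69/5 + 4/53)/2 = (1/2)*(3677/265) = 3677/530)
48464 + l(-40) = 48464 + 3677/530 = 25689597/530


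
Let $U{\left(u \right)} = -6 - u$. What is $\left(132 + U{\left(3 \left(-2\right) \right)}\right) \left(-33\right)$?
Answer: $-4356$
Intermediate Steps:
$\left(132 + U{\left(3 \left(-2\right) \right)}\right) \left(-33\right) = \left(132 - \left(6 + 3 \left(-2\right)\right)\right) \left(-33\right) = \left(132 - 0\right) \left(-33\right) = \left(132 + \left(-6 + 6\right)\right) \left(-33\right) = \left(132 + 0\right) \left(-33\right) = 132 \left(-33\right) = -4356$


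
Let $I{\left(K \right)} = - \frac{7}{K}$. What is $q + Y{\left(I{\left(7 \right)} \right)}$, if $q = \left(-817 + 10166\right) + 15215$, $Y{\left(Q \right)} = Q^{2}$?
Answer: $24565$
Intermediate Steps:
$q = 24564$ ($q = 9349 + 15215 = 24564$)
$q + Y{\left(I{\left(7 \right)} \right)} = 24564 + \left(- \frac{7}{7}\right)^{2} = 24564 + \left(\left(-7\right) \frac{1}{7}\right)^{2} = 24564 + \left(-1\right)^{2} = 24564 + 1 = 24565$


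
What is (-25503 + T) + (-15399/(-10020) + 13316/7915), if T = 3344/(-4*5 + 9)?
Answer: -136430265913/5287220 ≈ -25804.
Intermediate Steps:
T = -304 (T = 3344/(-20 + 9) = 3344/(-11) = 3344*(-1/11) = -304)
(-25503 + T) + (-15399/(-10020) + 13316/7915) = (-25503 - 304) + (-15399/(-10020) + 13316/7915) = -25807 + (-15399*(-1/10020) + 13316*(1/7915)) = -25807 + (5133/3340 + 13316/7915) = -25807 + 17020627/5287220 = -136430265913/5287220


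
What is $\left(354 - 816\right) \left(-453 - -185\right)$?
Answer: $123816$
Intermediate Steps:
$\left(354 - 816\right) \left(-453 - -185\right) = - 462 \left(-453 + 185\right) = \left(-462\right) \left(-268\right) = 123816$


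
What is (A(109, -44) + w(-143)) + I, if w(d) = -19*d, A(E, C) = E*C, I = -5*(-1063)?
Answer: 3236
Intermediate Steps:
I = 5315
A(E, C) = C*E
(A(109, -44) + w(-143)) + I = (-44*109 - 19*(-143)) + 5315 = (-4796 + 2717) + 5315 = -2079 + 5315 = 3236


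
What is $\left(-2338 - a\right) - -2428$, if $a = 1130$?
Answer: $-1040$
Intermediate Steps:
$\left(-2338 - a\right) - -2428 = \left(-2338 - 1130\right) - -2428 = \left(-2338 - 1130\right) + 2428 = -3468 + 2428 = -1040$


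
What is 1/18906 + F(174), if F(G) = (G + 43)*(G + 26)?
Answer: 820520401/18906 ≈ 43400.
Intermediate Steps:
F(G) = (26 + G)*(43 + G) (F(G) = (43 + G)*(26 + G) = (26 + G)*(43 + G))
1/18906 + F(174) = 1/18906 + (1118 + 174² + 69*174) = 1/18906 + (1118 + 30276 + 12006) = 1/18906 + 43400 = 820520401/18906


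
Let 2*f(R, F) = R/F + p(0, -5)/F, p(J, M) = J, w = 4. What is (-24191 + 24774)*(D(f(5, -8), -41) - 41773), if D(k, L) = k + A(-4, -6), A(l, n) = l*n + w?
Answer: -389400275/16 ≈ -2.4338e+7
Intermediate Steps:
f(R, F) = R/(2*F) (f(R, F) = (R/F + 0/F)/2 = (R/F + 0)/2 = (R/F)/2 = R/(2*F))
A(l, n) = 4 + l*n (A(l, n) = l*n + 4 = 4 + l*n)
D(k, L) = 28 + k (D(k, L) = k + (4 - 4*(-6)) = k + (4 + 24) = k + 28 = 28 + k)
(-24191 + 24774)*(D(f(5, -8), -41) - 41773) = (-24191 + 24774)*((28 + (1/2)*5/(-8)) - 41773) = 583*((28 + (1/2)*5*(-1/8)) - 41773) = 583*((28 - 5/16) - 41773) = 583*(443/16 - 41773) = 583*(-667925/16) = -389400275/16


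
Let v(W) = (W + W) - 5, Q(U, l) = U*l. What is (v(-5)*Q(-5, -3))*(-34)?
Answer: 7650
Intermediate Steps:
v(W) = -5 + 2*W (v(W) = 2*W - 5 = -5 + 2*W)
(v(-5)*Q(-5, -3))*(-34) = ((-5 + 2*(-5))*(-5*(-3)))*(-34) = ((-5 - 10)*15)*(-34) = -15*15*(-34) = -225*(-34) = 7650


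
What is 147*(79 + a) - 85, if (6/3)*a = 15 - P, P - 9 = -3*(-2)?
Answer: 11528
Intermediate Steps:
P = 15 (P = 9 - 3*(-2) = 9 - 1*(-6) = 9 + 6 = 15)
a = 0 (a = (15 - 1*15)/2 = (15 - 15)/2 = (½)*0 = 0)
147*(79 + a) - 85 = 147*(79 + 0) - 85 = 147*79 - 85 = 11613 - 85 = 11528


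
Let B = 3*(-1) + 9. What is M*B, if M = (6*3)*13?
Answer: 1404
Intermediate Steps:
M = 234 (M = 18*13 = 234)
B = 6 (B = -3 + 9 = 6)
M*B = 234*6 = 1404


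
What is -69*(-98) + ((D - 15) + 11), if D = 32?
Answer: 6790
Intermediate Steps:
-69*(-98) + ((D - 15) + 11) = -69*(-98) + ((32 - 15) + 11) = 6762 + (17 + 11) = 6762 + 28 = 6790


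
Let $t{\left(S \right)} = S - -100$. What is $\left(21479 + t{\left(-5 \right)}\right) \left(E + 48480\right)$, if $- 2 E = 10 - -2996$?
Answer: $1013481798$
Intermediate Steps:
$E = -1503$ ($E = - \frac{10 - -2996}{2} = - \frac{10 + 2996}{2} = \left(- \frac{1}{2}\right) 3006 = -1503$)
$t{\left(S \right)} = 100 + S$ ($t{\left(S \right)} = S + 100 = 100 + S$)
$\left(21479 + t{\left(-5 \right)}\right) \left(E + 48480\right) = \left(21479 + \left(100 - 5\right)\right) \left(-1503 + 48480\right) = \left(21479 + 95\right) 46977 = 21574 \cdot 46977 = 1013481798$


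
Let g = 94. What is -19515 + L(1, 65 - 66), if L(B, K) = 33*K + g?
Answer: -19454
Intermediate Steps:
L(B, K) = 94 + 33*K (L(B, K) = 33*K + 94 = 94 + 33*K)
-19515 + L(1, 65 - 66) = -19515 + (94 + 33*(65 - 66)) = -19515 + (94 + 33*(-1)) = -19515 + (94 - 33) = -19515 + 61 = -19454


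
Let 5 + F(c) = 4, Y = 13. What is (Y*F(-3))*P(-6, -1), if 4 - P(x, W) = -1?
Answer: -65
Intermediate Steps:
P(x, W) = 5 (P(x, W) = 4 - 1*(-1) = 4 + 1 = 5)
F(c) = -1 (F(c) = -5 + 4 = -1)
(Y*F(-3))*P(-6, -1) = (13*(-1))*5 = -13*5 = -65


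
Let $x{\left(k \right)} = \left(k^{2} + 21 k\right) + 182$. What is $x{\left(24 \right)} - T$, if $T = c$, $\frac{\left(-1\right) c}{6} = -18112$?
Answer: $-107410$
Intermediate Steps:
$c = 108672$ ($c = \left(-6\right) \left(-18112\right) = 108672$)
$x{\left(k \right)} = 182 + k^{2} + 21 k$
$T = 108672$
$x{\left(24 \right)} - T = \left(182 + 24^{2} + 21 \cdot 24\right) - 108672 = \left(182 + 576 + 504\right) - 108672 = 1262 - 108672 = -107410$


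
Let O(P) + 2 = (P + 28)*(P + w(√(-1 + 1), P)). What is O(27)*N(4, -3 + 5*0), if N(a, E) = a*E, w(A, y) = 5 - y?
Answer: -3276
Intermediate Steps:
O(P) = 138 + 5*P (O(P) = -2 + (P + 28)*(P + (5 - P)) = -2 + (28 + P)*5 = -2 + (140 + 5*P) = 138 + 5*P)
N(a, E) = E*a
O(27)*N(4, -3 + 5*0) = (138 + 5*27)*((-3 + 5*0)*4) = (138 + 135)*((-3 + 0)*4) = 273*(-3*4) = 273*(-12) = -3276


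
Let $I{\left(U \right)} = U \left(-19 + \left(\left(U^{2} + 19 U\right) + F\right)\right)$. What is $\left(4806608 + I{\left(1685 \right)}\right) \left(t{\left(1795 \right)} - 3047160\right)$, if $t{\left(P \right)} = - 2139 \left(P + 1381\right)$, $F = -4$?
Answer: $-47656245281245872$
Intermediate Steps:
$t{\left(P \right)} = -2953959 - 2139 P$ ($t{\left(P \right)} = - 2139 \left(1381 + P\right) = -2953959 - 2139 P$)
$I{\left(U \right)} = U \left(-23 + U^{2} + 19 U\right)$ ($I{\left(U \right)} = U \left(-19 - \left(4 - U^{2} - 19 U\right)\right) = U \left(-19 + \left(-4 + U^{2} + 19 U\right)\right) = U \left(-23 + U^{2} + 19 U\right)$)
$\left(4806608 + I{\left(1685 \right)}\right) \left(t{\left(1795 \right)} - 3047160\right) = \left(4806608 + 1685 \left(-23 + 1685^{2} + 19 \cdot 1685\right)\right) \left(\left(-2953959 - 3839505\right) - 3047160\right) = \left(4806608 + 1685 \left(-23 + 2839225 + 32015\right)\right) \left(\left(-2953959 - 3839505\right) - 3047160\right) = \left(4806608 + 1685 \cdot 2871217\right) \left(-6793464 - 3047160\right) = \left(4806608 + 4838000645\right) \left(-9840624\right) = 4842807253 \left(-9840624\right) = -47656245281245872$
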